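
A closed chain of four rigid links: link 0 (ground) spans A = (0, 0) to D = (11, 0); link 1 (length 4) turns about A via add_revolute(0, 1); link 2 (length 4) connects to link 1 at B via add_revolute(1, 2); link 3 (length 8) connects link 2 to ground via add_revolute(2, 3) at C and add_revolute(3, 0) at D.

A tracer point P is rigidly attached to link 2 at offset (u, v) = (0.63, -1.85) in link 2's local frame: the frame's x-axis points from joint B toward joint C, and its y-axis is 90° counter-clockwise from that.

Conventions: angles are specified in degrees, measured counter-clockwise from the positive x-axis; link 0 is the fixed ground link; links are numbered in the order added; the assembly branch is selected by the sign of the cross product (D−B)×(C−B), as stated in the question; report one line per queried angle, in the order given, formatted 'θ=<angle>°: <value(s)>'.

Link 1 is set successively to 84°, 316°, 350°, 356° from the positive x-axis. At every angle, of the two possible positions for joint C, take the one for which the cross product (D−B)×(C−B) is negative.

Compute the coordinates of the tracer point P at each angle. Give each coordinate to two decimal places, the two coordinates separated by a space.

A=(0,0), D=(11.00,0)
θ=84°: B = A + 4.00·(cos84°, sin84°) = (0.4181, 3.9781)
θ=84°: |BD| = 11.3049
θ=84°: circle(B,4.00) ∩ circle(D,8.00): a=3.5295, h=1.8822
θ=84°:   candidates: C₊=(4.3842,4.4979) cross=21.278; C₋=(3.0595,0.9743) cross=-21.278
θ=84°:   branch - wants cross < 0 → take C=(3.0595,0.9743) (cross=-21.278)
θ=84°: ex = (C−B)/|BC| = (0.6604,-0.7510); ey = (0.7510,0.6604)
θ=84°: P = B + 0.63·ex + -1.85·ey = (-0.5551,2.2833)
θ=316°: B = A + 4.00·(cos316°, sin316°) = (2.8774, -2.7786)
θ=316°: |BD| = 8.5848
θ=316°: circle(B,4.00) ∩ circle(D,8.00): a=1.4967, h=3.7094
θ=316°:   candidates: C₊=(3.0929,1.2156) cross=31.844; C₋=(5.4941,-5.8039) cross=-31.844
θ=316°:   branch - wants cross < 0 → take C=(5.4941,-5.8039) (cross=-31.844)
θ=316°: ex = (C−B)/|BC| = (0.6542,-0.7563); ey = (0.7563,0.6542)
θ=316°: P = B + 0.63·ex + -1.85·ey = (1.8903,-4.4654)
θ=350°: B = A + 4.00·(cos350°, sin350°) = (3.9392, -0.6946)
θ=350°: |BD| = 7.0949
θ=350°: circle(B,4.00) ∩ circle(D,8.00): a=0.1647, h=3.9966
θ=350°:   candidates: C₊=(3.7119,3.2989) cross=28.355; C₋=(4.4944,-4.6559) cross=-28.355
θ=350°:   branch - wants cross < 0 → take C=(4.4944,-4.6559) (cross=-28.355)
θ=350°: ex = (C−B)/|BC| = (0.1388,-0.9903); ey = (0.9903,0.1388)
θ=350°: P = B + 0.63·ex + -1.85·ey = (2.1946,-1.5753)
θ=356°: B = A + 4.00·(cos356°, sin356°) = (3.9903, -0.2790)
θ=356°: |BD| = 7.0153
θ=356°: circle(B,4.00) ∩ circle(D,8.00): a=0.0866, h=3.9991
θ=356°:   candidates: C₊=(3.9177,3.7203) cross=28.055; C₋=(4.2358,-4.2715) cross=-28.055
θ=356°:   branch - wants cross < 0 → take C=(4.2358,-4.2715) (cross=-28.055)
θ=356°: ex = (C−B)/|BC| = (0.0614,-0.9981); ey = (0.9981,0.0614)
θ=356°: P = B + 0.63·ex + -1.85·ey = (2.1824,-1.0214)

θ=84°: -0.56 2.28
θ=316°: 1.89 -4.47
θ=350°: 2.19 -1.58
θ=356°: 2.18 -1.02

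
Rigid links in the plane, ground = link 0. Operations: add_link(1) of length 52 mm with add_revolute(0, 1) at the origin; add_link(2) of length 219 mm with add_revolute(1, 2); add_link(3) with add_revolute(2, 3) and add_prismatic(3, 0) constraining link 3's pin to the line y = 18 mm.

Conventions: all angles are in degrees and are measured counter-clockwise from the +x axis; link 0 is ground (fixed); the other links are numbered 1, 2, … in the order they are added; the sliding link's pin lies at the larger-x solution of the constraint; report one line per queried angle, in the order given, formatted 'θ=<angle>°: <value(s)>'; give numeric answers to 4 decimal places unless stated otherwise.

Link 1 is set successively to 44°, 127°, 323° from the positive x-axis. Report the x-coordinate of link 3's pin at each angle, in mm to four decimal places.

geometry: r = 52 mm, L = 219 mm, e = 18 mm
θ=44°: crank pin P = (r cos θ, r sin θ) = (37.405670, 36.122235)
θ=44°: h = r sin θ − e = 36.122235 − 18 = 18.122235
θ=44°: x = r cos θ + √(L² − h²) = 37.405670 + 218.248905 = 255.654575
θ=127°: crank pin P = (r cos θ, r sin θ) = (-31.294381, 41.529047)
θ=127°: h = r sin θ − e = 41.529047 − 18 = 23.529047
θ=127°: x = r cos θ + √(L² − h²) = -31.294381 + 217.732368 = 186.437987
θ=323°: crank pin P = (r cos θ, r sin θ) = (41.529047, -31.294381)
θ=323°: h = r sin θ − e = -31.294381 − 18 = -49.294381
θ=323°: x = r cos θ + √(L² − h²) = 41.529047 + 213.380093 = 254.909139

θ=44°: 255.6546
θ=127°: 186.4380
θ=323°: 254.9091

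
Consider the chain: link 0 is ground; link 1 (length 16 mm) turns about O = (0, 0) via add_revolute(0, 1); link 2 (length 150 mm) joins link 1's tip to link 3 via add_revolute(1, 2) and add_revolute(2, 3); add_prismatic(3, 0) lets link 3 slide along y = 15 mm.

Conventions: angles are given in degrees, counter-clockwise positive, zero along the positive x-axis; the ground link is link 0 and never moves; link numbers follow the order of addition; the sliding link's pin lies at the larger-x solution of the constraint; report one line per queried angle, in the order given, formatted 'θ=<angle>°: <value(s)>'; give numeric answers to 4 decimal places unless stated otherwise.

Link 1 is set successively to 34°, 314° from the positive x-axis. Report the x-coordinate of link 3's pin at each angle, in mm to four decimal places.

geometry: r = 16 mm, L = 150 mm, e = 15 mm
θ=34°: crank pin P = (r cos θ, r sin θ) = (13.264601, 8.947086)
θ=34°: h = r sin θ − e = 8.947086 − 15 = -6.052914
θ=34°: x = r cos θ + √(L² − h²) = 13.264601 + 149.877824 = 163.142426
θ=314°: crank pin P = (r cos θ, r sin θ) = (11.114534, -11.509437)
θ=314°: h = r sin θ − e = -11.509437 − 15 = -26.509437
θ=314°: x = r cos θ + √(L² − h²) = 11.114534 + 147.638917 = 158.753451

θ=34°: 163.1424
θ=314°: 158.7535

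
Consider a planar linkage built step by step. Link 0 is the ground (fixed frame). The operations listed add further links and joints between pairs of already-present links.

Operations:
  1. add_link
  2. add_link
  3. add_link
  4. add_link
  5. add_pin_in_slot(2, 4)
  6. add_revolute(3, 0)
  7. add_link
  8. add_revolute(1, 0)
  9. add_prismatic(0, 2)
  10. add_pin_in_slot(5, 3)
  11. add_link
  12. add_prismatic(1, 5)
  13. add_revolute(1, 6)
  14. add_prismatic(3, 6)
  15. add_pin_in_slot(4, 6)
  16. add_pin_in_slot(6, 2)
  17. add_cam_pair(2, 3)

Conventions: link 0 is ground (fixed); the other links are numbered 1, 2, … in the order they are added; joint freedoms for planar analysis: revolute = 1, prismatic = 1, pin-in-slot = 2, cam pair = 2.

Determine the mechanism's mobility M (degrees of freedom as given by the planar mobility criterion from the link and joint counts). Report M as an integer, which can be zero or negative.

link 0 = ground. State L|J1|J2 = 1|0|0
+link1  2|0|0
+link2  3|0|0
+link3  4|0|0
+link4  5|0|0
PS(2,4) f=2→J2  5|0|1
R(3,0) f=1→J1  5|1|1
+link5  6|1|1
R(1,0) f=1→J1  6|2|1
P(0,2) f=1→J1  6|3|1
PS(5,3) f=2→J2  6|3|2
+link6  7|3|2
P(1,5) f=1→J1  7|4|2
R(1,6) f=1→J1  7|5|2
P(3,6) f=1→J1  7|6|2
PS(4,6) f=2→J2  7|6|3
PS(6,2) f=2→J2  7|6|4
C(2,3) f=2→J2  7|6|5
M = 3(7−1)−2·6−5 = 18−12−5 = 1

M = 1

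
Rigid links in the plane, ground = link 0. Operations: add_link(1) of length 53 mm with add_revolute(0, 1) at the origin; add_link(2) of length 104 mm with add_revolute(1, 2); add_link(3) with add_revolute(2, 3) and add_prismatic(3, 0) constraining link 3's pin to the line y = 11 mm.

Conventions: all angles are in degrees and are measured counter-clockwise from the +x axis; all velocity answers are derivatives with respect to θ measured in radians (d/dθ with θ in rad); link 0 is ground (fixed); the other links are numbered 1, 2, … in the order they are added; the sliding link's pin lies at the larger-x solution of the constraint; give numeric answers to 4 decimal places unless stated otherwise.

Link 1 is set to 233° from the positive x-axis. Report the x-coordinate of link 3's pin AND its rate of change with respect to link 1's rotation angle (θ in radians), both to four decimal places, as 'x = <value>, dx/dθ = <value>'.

geometry: r = 53 mm, L = 104 mm, e = 11 mm
crank pin P = (r cos θ, r sin θ) = (-31.896196, -42.327682)
h = r sin θ − e = -42.327682 − 11 = -53.327682
x = r cos θ + √(L² − h²) = -31.896196 + 89.286944 = 57.390748
dx/dθ = −r sin θ − h·r cos θ/√(L² − h²) (θ in radians; h = -53.327682) = 23.277302

x = 57.3907, dx/dθ = 23.2773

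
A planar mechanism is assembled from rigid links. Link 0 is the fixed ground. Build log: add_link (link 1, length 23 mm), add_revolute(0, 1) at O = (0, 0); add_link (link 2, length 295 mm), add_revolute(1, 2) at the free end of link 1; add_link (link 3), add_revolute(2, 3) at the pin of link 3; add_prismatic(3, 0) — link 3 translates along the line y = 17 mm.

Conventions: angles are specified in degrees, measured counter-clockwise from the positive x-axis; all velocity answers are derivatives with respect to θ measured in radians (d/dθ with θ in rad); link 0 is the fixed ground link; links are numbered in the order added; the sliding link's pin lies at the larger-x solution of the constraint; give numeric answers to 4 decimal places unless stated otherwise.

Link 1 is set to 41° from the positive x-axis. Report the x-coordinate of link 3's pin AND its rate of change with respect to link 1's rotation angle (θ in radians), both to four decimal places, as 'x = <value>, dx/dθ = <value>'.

geometry: r = 23 mm, L = 295 mm, e = 17 mm
crank pin P = (r cos θ, r sin θ) = (17.358320, 15.089358)
h = r sin θ − e = 15.089358 − 17 = -1.910642
x = r cos θ + √(L² − h²) = 17.358320 + 294.993813 = 312.352133
dx/dθ = −r sin θ − h·r cos θ/√(L² − h²) (θ in radians; h = -1.910642) = -14.976930

x = 312.3521, dx/dθ = -14.9769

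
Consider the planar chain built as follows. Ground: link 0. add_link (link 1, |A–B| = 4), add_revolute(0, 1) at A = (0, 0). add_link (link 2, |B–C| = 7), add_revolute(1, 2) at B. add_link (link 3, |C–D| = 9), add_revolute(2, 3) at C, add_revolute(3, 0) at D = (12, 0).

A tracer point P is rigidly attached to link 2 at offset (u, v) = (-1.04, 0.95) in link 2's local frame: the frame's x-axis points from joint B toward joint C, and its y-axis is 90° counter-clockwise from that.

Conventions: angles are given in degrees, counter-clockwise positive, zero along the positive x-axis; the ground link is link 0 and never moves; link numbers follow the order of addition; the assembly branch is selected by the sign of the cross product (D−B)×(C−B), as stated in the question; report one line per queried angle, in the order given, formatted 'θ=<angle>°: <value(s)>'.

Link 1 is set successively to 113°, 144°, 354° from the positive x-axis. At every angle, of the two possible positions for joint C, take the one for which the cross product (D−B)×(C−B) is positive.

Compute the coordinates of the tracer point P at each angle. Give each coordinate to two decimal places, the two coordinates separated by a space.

A=(0,0), D=(12.00,0)
θ=113°: B = A + 4.00·(cos113°, sin113°) = (-1.5629, 3.6820)
θ=113°: |BD| = 14.0538
θ=113°: circle(B,7.00) ∩ circle(D,9.00): a=5.8884, h=3.7850
θ=113°:   candidates: C₊=(5.1115,5.7921) cross=53.194; C₋=(3.1282,-1.5135) cross=-53.194
θ=113°:   branch + wants cross > 0 → take C=(5.1115,5.7921) (cross=53.194)
θ=113°: ex = (C−B)/|BC| = (0.9535,0.3014); ey = (-0.3014,0.9535)
θ=113°: P = B + -1.04·ex + 0.95·ey = (-2.8409,4.2743)
θ=144°: B = A + 4.00·(cos144°, sin144°) = (-3.2361, 2.3511)
θ=144°: |BD| = 15.4164
θ=144°: circle(B,7.00) ∩ circle(D,9.00): a=6.6703, h=2.1228
θ=144°:   candidates: C₊=(3.6800,3.4319) cross=32.727; C₋=(3.0325,-0.7642) cross=-32.727
θ=144°:   branch + wants cross > 0 → take C=(3.6800,3.4319) (cross=32.727)
θ=144°: ex = (C−B)/|BC| = (0.9880,0.1544); ey = (-0.1544,0.9880)
θ=144°: P = B + -1.04·ex + 0.95·ey = (-4.4103,3.1292)
θ=354°: B = A + 4.00·(cos354°, sin354°) = (3.9781, -0.4181)
θ=354°: |BD| = 8.0328
θ=354°: circle(B,7.00) ∩ circle(D,9.00): a=2.0246, h=6.7008
θ=354°:   candidates: C₊=(5.6511,6.3790) cross=53.826; C₋=(6.3487,-7.0045) cross=-53.826
θ=354°:   branch + wants cross > 0 → take C=(5.6511,6.3790) (cross=53.826)
θ=354°: ex = (C−B)/|BC| = (0.2390,0.9710); ey = (-0.9710,0.2390)
θ=354°: P = B + -1.04·ex + 0.95·ey = (2.8071,-1.2009)

θ=113°: -2.84 4.27
θ=144°: -4.41 3.13
θ=354°: 2.81 -1.20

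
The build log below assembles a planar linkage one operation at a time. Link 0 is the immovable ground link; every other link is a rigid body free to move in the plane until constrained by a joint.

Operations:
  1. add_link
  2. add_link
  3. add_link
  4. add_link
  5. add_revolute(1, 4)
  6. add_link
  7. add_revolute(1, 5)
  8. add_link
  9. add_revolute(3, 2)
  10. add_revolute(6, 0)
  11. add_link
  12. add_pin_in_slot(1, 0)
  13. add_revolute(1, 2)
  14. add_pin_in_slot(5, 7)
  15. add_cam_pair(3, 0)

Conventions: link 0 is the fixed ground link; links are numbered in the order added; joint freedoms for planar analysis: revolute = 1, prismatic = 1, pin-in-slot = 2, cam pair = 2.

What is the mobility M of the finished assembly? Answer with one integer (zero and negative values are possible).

ground; <1,0,0>
#1 <2,0,0>
#2 <3,0,0>
#3 <4,0,0>
#4 <5,0,0>
R:1↔4 J1 <5,1,0>
#5 <6,1,0>
R:1↔5 J1 <6,2,0>
#6 <7,2,0>
R:3↔2 J1 <7,3,0>
R:6↔0 J1 <7,4,0>
#7 <8,4,0>
PS:1↔0 J2 <8,4,1>
R:1↔2 J1 <8,5,1>
PS:5↔7 J2 <8,5,2>
C:3↔0 J2 <8,5,3>
3×7 − 2×5 − 1×3 = 8

M = 8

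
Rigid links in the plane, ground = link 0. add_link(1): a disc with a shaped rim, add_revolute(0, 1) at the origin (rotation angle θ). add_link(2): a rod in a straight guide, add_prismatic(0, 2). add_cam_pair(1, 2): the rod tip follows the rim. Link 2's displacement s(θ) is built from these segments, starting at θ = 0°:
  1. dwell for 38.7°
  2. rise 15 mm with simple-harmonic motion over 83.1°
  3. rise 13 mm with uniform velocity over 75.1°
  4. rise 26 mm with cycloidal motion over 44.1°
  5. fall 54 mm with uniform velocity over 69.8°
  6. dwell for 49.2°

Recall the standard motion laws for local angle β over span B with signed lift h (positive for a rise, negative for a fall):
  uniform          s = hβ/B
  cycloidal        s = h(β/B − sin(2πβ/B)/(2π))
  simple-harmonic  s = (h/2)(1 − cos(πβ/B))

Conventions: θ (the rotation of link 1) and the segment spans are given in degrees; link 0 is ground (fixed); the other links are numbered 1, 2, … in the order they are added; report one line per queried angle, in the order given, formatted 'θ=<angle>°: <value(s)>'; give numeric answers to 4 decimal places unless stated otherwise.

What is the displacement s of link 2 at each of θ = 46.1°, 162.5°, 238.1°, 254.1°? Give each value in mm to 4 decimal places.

segment 1 (0° to 38.7°, dwell): s unchanged at 0.0000
θ = 46.1° falls in segment 2 (38.7° to 121.8°, simple-harmonic, h = 15): β = 46.1 − 38.7 = 7.4°, B = 83.1°; Δs = 15/2·(1 − cos(π·0.0890)) = 0.2916; s = 0.0000 + 0.2916 = 0.2916
segment 2 (38.7° to 121.8°, simple-harmonic, h = 15) is passed completely: s = 0.0000 + (15) = 15.0000
θ = 162.5° falls in segment 3 (121.8° to 196.9°, uniform, h = 13): β = 162.5 − 121.8 = 40.7°, B = 75.1°; Δs = 13·40.7/75.1 = 7.0453; s = 15.0000 + 7.0453 = 22.0453
segment 3 (121.8° to 196.9°, uniform, h = 13) is passed completely: s = 15.0000 + (13) = 28.0000
θ = 238.1° falls in segment 4 (196.9° to 241°, cycloidal, h = 26): β = 238.1 − 196.9 = 41.2°, B = 44.1°; Δs = 26·(0.9342 − sin(2π·0.9342)/(2π)) = 25.9518; s = 28.0000 + 25.9518 = 53.9518
segment 4 (196.9° to 241°, cycloidal, h = 26) is passed completely: s = 28.0000 + (26) = 54.0000
θ = 254.1° falls in segment 5 (241° to 310.8°, uniform, h = -54): β = 254.1 − 241 = 13.1°, B = 69.8°; Δs = -54·13.1/69.8 = -10.1347; s = 54.0000 − 10.1347 = 43.8653

θ=46.1°: 0.2916
θ=162.5°: 22.0453
θ=238.1°: 53.9518
θ=254.1°: 43.8653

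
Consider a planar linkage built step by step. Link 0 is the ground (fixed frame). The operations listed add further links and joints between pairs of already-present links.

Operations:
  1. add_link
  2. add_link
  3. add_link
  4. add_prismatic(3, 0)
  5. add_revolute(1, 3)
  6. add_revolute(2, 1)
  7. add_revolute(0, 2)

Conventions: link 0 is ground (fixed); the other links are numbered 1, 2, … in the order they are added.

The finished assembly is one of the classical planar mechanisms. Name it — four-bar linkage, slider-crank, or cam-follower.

links: 4 (incl. ground); joints: 3 revolute, 1 prismatic, 0 higher (cam) pair, forming one closed loop
4 links, 3 revolutes + 1 prismatic in one loop → slider-crank

slider-crank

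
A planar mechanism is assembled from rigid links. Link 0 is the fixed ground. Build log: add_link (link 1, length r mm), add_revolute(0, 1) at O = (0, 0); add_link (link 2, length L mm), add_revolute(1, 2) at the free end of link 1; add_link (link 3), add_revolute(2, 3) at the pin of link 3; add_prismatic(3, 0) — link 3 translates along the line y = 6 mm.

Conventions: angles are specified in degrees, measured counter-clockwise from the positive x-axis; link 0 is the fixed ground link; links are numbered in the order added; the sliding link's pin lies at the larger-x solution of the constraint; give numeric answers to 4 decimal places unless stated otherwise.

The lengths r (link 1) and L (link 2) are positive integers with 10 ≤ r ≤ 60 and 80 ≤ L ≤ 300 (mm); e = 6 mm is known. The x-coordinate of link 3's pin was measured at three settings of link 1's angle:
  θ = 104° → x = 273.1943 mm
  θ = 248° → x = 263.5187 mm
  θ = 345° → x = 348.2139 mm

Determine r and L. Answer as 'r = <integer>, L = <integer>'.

constraint per measurement: (x − r cos θ)² + (r sin θ − e)² = L²
subtracting the θ₁ and θ₂ equations cancels the r² and L² terms:
r = (x₁² − x₂²) / (2[(x₁cos θ₁ + e sin θ₁) − (x₂cos θ₂ + e sin θ₂)]) = 58.9995 → r = 59
L² = (x₁ − r cos θ₁)² + (r sin θ₁ − e)² = 85263.9748 → L = 292.0000 → L = 292
check at θ₃=345°: x = 348.2139 (printed 348.2139) ✓

r = 59, L = 292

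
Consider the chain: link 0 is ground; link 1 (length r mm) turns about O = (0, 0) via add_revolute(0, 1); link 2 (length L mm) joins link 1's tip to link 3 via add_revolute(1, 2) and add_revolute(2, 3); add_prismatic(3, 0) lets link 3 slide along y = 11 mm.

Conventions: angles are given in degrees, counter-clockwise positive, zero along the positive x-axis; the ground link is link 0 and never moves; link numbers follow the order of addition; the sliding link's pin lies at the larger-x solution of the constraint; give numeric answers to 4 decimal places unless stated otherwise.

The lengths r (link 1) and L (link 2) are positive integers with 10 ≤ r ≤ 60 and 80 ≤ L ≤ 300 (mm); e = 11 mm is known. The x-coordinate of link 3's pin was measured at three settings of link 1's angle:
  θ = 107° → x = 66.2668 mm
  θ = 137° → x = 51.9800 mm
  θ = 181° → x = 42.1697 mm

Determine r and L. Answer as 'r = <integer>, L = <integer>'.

constraint per measurement: (x − r cos θ)² + (r sin θ − e)² = L²
subtracting the θ₁ and θ₂ equations cancels the r² and L² terms:
r = (x₁² − x₂²) / (2[(x₁cos θ₁ + e sin θ₁) − (x₂cos θ₂ + e sin θ₂)]) = 38.9999 → r = 39
L² = (x₁ − r cos θ₁)² + (r sin θ₁ − e)² = 6723.9932 → L = 82.0000 → L = 82
check at θ₃=181°: x = 42.1697 (printed 42.1697) ✓

r = 39, L = 82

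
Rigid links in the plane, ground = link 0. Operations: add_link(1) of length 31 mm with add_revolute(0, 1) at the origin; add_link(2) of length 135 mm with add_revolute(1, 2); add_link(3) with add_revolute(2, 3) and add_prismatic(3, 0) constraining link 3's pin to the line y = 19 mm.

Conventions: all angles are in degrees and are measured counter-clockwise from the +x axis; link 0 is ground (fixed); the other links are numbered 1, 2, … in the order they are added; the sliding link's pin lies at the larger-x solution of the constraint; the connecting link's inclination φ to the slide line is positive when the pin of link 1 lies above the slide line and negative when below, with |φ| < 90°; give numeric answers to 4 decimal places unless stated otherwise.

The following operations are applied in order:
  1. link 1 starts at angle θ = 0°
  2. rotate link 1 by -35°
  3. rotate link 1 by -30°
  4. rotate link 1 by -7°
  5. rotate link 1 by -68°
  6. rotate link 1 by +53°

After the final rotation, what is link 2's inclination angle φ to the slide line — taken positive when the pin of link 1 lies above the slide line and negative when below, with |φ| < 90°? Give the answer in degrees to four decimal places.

geometry: r = 31 mm, L = 135 mm, e = 19 mm; θ starts at 0°
rotate link 1 by -35°: θ ← 0° -35° = -35°
rotate link 1 by -30°: θ ← -35° -30° = -65°
rotate link 1 by -7°: θ ← -65° -7° = -72°
rotate link 1 by -68°: θ ← -72° -68° = -140°
rotate link 1 by +53°: θ ← -140° +53° = -87°
h = r sin θ − e = -30.957516 − 19 = -49.957516
sin φ = h / L = -49.957516 / 135 = -0.37005567
φ = arcsin(-0.37005567) = -21.719051°

-21.7191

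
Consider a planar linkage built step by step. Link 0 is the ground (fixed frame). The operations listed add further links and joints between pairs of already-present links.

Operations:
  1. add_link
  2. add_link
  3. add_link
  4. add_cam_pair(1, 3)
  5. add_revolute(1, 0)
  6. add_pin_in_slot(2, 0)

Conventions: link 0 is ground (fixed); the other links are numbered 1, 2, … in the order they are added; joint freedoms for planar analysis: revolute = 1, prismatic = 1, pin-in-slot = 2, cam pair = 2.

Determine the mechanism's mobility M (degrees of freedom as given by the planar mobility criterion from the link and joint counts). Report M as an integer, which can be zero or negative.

ground; <1,0,0>
#1 <2,0,0>
#2 <3,0,0>
#3 <4,0,0>
C:1↔3 J2 <4,0,1>
R:1↔0 J1 <4,1,1>
PS:2↔0 J2 <4,1,2>
3×3 − 2×1 − 1×2 = 5

M = 5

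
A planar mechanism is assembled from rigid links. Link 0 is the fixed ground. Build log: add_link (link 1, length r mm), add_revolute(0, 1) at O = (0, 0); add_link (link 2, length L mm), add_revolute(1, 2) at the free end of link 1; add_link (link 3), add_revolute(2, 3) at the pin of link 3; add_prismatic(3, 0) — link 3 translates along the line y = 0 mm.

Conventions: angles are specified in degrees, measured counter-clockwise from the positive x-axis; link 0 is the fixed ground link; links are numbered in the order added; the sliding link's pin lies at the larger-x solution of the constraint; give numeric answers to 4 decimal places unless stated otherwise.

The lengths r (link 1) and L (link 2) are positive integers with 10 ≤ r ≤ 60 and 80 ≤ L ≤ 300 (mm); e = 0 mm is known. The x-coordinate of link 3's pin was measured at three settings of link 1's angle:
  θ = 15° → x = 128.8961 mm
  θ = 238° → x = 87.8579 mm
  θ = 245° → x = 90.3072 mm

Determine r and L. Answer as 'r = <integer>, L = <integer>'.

constraint per measurement: (x − r cos θ)² + (r sin θ − e)² = L²
subtracting the θ₁ and θ₂ equations cancels the r² and L² terms:
r = (x₁² − x₂²) / (2[(x₁cos θ₁ + e sin θ₁) − (x₂cos θ₂ + e sin θ₂)]) = 26.0000 → r = 26
L² = (x₁ − r cos θ₁)² + (r sin θ₁ − e)² = 10815.9929 → L = 104.0000 → L = 104
check at θ₃=245°: x = 90.3072 (printed 90.3072) ✓

r = 26, L = 104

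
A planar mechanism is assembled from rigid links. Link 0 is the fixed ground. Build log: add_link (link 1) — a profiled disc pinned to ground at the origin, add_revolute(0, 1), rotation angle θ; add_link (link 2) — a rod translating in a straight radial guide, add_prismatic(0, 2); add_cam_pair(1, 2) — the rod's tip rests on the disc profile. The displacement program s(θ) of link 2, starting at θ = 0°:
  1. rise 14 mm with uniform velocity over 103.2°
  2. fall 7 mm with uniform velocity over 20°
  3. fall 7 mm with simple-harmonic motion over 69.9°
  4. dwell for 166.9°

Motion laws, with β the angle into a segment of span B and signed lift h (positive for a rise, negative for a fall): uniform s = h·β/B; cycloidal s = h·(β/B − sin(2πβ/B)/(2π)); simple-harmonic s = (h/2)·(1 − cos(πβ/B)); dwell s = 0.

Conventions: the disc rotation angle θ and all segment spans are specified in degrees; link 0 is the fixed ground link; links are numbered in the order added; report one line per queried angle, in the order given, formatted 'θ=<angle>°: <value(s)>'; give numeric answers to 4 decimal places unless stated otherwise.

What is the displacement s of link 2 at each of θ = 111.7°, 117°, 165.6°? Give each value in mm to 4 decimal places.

seg 1 [0°–103.2°] uniform, h=14: full span → s += 14 → s = 14.0000
seg 2 [103.2°–123.2°] uniform, h=-7: θ=111.7° here. β=8.5, B=20. -7·8.5/20 = -2.9750 → s = 11.0250
seg 2 [103.2°–123.2°] uniform, h=-7: θ=117° here. β=13.8, B=20. -7·13.8/20 = -4.8300 → s = 9.1700
seg 2 [103.2°–123.2°] uniform, h=-7: full span → s += -7 → s = 7.0000
seg 3 [123.2°–193.1°] simple-harmonic, h=-7: θ=165.6° here. β=42.4, B=69.9. -7/2·(1 − cos(π·0.6066)) = -4.6501 → s = 2.3499

θ=111.7°: 11.0250
θ=117°: 9.1700
θ=165.6°: 2.3499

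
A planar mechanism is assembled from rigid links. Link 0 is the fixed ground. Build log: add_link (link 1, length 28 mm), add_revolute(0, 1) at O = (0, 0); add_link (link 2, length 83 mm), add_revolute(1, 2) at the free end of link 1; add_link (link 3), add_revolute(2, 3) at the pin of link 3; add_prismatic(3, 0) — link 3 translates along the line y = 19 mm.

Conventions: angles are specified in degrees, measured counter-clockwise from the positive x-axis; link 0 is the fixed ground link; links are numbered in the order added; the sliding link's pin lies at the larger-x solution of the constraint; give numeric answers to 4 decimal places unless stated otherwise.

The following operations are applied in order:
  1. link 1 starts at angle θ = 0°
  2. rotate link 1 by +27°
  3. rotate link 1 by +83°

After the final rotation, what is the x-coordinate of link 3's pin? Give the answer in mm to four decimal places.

geometry: r = 28 mm, L = 83 mm, e = 19 mm; θ starts at 0°
rotate link 1 by +27°: θ ← 0° +27° = 27°
rotate link 1 by +83°: θ ← 27° +83° = 110°
crank pin P = (r cos θ, r sin θ) = (-9.576564, 26.311393)
h = r sin θ − e = 26.311393 − 19 = 7.311393
x = r cos θ + √(L² − h²) = -9.576564 + 82.677346 = 73.100782

73.1008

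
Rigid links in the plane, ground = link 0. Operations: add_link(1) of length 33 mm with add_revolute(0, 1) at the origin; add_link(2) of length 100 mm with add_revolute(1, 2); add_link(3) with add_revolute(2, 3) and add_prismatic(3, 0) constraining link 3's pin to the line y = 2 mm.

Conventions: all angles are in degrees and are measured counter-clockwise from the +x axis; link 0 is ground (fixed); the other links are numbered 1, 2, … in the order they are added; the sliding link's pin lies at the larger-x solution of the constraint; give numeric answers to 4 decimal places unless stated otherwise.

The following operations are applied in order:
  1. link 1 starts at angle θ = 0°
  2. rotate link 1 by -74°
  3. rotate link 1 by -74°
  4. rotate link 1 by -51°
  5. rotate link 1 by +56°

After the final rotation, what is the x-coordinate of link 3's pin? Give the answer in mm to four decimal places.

geometry: r = 33 mm, L = 100 mm, e = 2 mm; θ starts at 0°
rotate link 1 by -74°: θ ← 0° -74° = -74°
rotate link 1 by -74°: θ ← -74° -74° = -148°
rotate link 1 by -51°: θ ← -148° -51° = -199°
rotate link 1 by +56°: θ ← -199° +56° = -143°
crank pin P = (r cos θ, r sin θ) = (-26.354972, -19.859896)
h = r sin θ − e = -19.859896 − 2 = -21.859896
x = r cos θ + √(L² − h²) = -26.354972 + 97.581479 = 71.226507

71.2265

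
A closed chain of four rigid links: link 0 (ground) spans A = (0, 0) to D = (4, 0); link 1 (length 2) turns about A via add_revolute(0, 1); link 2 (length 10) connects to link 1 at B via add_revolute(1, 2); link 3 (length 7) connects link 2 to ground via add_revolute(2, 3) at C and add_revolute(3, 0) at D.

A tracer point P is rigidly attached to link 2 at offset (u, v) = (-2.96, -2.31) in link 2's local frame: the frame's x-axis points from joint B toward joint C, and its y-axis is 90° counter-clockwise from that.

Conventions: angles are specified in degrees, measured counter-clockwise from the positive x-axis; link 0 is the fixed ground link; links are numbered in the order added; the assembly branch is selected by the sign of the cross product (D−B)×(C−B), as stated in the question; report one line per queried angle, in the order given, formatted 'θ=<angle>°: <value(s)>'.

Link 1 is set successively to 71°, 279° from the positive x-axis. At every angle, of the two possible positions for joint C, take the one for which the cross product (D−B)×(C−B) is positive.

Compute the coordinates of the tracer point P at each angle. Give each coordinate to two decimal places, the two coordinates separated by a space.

A=(0,0), D=(4.00,0)
θ=71°: B = A + 2.00·(cos71°, sin71°) = (0.6511, 1.8910)
θ=71°: |BD| = 3.8459
θ=71°: circle(B,10.00) ∩ circle(D,7.00): a=8.5534, h=5.1807
θ=71°:   candidates: C₊=(10.6465,2.1965) cross=19.924; C₋=(5.5518,-6.8258) cross=-19.924
θ=71°:   branch + wants cross > 0 → take C=(10.6465,2.1965) (cross=19.924)
θ=71°: ex = (C−B)/|BC| = (0.9995,0.0305); ey = (-0.0305,0.9995)
θ=71°: P = B + -2.96·ex + -2.31·ey = (-2.2369,-0.5083)
θ=279°: B = A + 2.00·(cos279°, sin279°) = (0.3129, -1.9754)
θ=279°: |BD| = 4.1829
θ=279°: circle(B,10.00) ∩ circle(D,7.00): a=8.1877, h=5.7413
θ=279°:   candidates: C₊=(4.8187,6.9520) cross=24.015; C₋=(10.2413,-3.1695) cross=-24.015
θ=279°:   branch + wants cross > 0 → take C=(4.8187,6.9520) (cross=24.015)
θ=279°: ex = (C−B)/|BC| = (0.4506,0.8927); ey = (-0.8927,0.4506)
θ=279°: P = B + -2.96·ex + -2.31·ey = (1.0413,-5.6587)

θ=71°: -2.24 -0.51
θ=279°: 1.04 -5.66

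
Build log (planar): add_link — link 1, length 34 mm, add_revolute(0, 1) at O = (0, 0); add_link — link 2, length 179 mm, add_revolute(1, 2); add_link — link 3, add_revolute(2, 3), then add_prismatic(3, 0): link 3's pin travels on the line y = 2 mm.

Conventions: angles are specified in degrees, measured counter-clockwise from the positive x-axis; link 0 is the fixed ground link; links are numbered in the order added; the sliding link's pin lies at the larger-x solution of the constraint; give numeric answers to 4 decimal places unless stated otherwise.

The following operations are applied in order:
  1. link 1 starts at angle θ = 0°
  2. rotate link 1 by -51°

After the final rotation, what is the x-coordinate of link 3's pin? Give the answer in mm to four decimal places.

geometry: r = 34 mm, L = 179 mm, e = 2 mm; θ starts at 0°
rotate link 1 by -51°: θ ← 0° -51° = -51°
crank pin P = (r cos θ, r sin θ) = (21.396893, -26.422963)
h = r sin θ − e = -26.422963 − 2 = -28.422963
x = r cos θ + √(L² − h²) = 21.396893 + 176.728988 = 198.125881

198.1259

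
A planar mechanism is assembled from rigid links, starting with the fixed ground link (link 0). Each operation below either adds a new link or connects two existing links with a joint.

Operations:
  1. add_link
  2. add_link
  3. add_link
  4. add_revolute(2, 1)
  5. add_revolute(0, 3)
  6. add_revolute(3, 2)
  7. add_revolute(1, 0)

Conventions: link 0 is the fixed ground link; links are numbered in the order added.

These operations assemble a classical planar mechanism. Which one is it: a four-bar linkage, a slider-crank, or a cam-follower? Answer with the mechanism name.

links: 4 (incl. ground); joints: 4 revolute, 0 prismatic, 0 higher (cam) pair, forming one closed loop
4 links in a single 4R loop → four-bar linkage

four-bar linkage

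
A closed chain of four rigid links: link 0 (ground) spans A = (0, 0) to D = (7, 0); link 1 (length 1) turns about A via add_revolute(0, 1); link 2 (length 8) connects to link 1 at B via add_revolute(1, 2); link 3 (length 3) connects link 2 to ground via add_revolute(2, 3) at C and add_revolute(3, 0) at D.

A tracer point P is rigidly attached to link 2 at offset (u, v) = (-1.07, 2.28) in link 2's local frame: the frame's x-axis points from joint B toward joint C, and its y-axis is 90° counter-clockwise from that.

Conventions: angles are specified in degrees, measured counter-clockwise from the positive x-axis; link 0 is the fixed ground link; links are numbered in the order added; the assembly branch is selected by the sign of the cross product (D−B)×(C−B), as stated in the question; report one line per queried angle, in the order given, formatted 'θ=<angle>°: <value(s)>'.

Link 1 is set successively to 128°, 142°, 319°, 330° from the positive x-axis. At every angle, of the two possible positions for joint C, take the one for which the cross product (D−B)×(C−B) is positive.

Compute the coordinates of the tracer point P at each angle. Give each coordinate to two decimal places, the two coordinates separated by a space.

A=(0,0), D=(7.00,0)
θ=128°: B = A + 1.00·(cos128°, sin128°) = (-0.6157, 0.7880)
θ=128°: |BD| = 7.6563
θ=128°: circle(B,8.00) ∩ circle(D,3.00): a=7.4200, h=2.9907
θ=128°:   candidates: C₊=(7.0727,2.9991) cross=22.898; C₋=(6.4571,-2.9505) cross=-22.898
θ=128°:   branch + wants cross > 0 → take C=(7.0727,2.9991) (cross=22.898)
θ=128°: ex = (C−B)/|BC| = (0.9610,0.2764); ey = (-0.2764,0.9610)
θ=128°: P = B + -1.07·ex + 2.28·ey = (-2.2741,2.6835)
θ=142°: B = A + 1.00·(cos142°, sin142°) = (-0.7880, 0.6157)
θ=142°: |BD| = 7.8123
θ=142°: circle(B,8.00) ∩ circle(D,3.00): a=7.4262, h=2.9751
θ=142°:   candidates: C₊=(6.8496,2.9962) cross=23.242; C₋=(6.3807,-2.9354) cross=-23.242
θ=142°:   branch + wants cross > 0 → take C=(6.8496,2.9962) (cross=23.242)
θ=142°: ex = (C−B)/|BC| = (0.9547,0.2976); ey = (-0.2976,0.9547)
θ=142°: P = B + -1.07·ex + 2.28·ey = (-2.4880,2.4740)
θ=319°: B = A + 1.00·(cos319°, sin319°) = (0.7547, -0.6561)
θ=319°: |BD| = 6.2797
θ=319°: circle(B,8.00) ∩ circle(D,3.00): a=7.5190, h=2.7320
θ=319°:   candidates: C₊=(7.9472,2.8465) cross=17.156; C₋=(8.5180,-2.5876) cross=-17.156
θ=319°:   branch + wants cross > 0 → take C=(7.9472,2.8465) (cross=17.156)
θ=319°: ex = (C−B)/|BC| = (0.8991,0.4378); ey = (-0.4378,0.8991)
θ=319°: P = B + -1.07·ex + 2.28·ey = (-1.2055,0.9253)
θ=330°: B = A + 1.00·(cos330°, sin330°) = (0.8660, -0.5000)
θ=330°: |BD| = 6.1543
θ=330°: circle(B,8.00) ∩ circle(D,3.00): a=7.5456, h=2.6579
θ=330°:   candidates: C₊=(8.1707,2.7621) cross=16.358; C₋=(8.6026,-2.5361) cross=-16.358
θ=330°:   branch + wants cross > 0 → take C=(8.1707,2.7621) (cross=16.358)
θ=330°: ex = (C−B)/|BC| = (0.9131,0.4078); ey = (-0.4078,0.9131)
θ=330°: P = B + -1.07·ex + 2.28·ey = (-1.0407,1.1455)

θ=128°: -2.27 2.68
θ=142°: -2.49 2.47
θ=319°: -1.21 0.93
θ=330°: -1.04 1.15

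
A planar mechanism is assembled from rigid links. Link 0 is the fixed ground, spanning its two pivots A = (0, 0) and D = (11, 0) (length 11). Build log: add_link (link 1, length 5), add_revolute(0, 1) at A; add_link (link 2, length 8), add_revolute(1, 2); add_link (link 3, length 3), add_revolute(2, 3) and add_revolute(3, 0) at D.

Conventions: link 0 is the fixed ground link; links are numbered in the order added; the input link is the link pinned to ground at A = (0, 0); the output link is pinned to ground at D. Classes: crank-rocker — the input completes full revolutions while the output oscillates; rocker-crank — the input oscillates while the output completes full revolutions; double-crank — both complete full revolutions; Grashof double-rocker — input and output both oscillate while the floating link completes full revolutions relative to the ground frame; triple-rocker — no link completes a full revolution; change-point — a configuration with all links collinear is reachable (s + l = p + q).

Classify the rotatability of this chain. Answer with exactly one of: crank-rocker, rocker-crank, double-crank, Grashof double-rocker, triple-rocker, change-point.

lengths: ground=11, input=5, coupler=8, output=3
sorted: s=3 (shortest), l=11 (longest), p+q=13
s + l = 14 vs p + q = 13
s + l > p + q → non-Grashof → no link fully rotates → triple-rocker

triple-rocker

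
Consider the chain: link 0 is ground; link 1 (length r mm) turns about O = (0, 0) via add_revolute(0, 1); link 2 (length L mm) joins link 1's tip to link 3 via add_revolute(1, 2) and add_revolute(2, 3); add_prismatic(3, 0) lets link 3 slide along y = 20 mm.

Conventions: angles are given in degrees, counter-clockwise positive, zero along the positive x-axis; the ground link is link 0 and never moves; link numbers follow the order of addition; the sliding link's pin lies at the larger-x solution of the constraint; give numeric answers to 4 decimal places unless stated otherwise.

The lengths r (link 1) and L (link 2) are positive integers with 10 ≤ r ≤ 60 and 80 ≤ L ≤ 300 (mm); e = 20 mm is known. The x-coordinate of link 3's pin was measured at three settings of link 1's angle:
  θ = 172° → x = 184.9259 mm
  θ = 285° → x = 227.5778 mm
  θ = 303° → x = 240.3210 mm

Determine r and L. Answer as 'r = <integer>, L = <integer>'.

constraint per measurement: (x − r cos θ)² + (r sin θ − e)² = L²
subtracting the θ₁ and θ₂ equations cancels the r² and L² terms:
r = (x₁² − x₂²) / (2[(x₁cos θ₁ + e sin θ₁) − (x₂cos θ₂ + e sin θ₂)]) = 40.0000 → r = 40
L² = (x₁ − r cos θ₁)² + (r sin θ₁ − e)² = 50625.0086 → L = 225.0000 → L = 225
check at θ₃=303°: x = 240.3210 (printed 240.3210) ✓

r = 40, L = 225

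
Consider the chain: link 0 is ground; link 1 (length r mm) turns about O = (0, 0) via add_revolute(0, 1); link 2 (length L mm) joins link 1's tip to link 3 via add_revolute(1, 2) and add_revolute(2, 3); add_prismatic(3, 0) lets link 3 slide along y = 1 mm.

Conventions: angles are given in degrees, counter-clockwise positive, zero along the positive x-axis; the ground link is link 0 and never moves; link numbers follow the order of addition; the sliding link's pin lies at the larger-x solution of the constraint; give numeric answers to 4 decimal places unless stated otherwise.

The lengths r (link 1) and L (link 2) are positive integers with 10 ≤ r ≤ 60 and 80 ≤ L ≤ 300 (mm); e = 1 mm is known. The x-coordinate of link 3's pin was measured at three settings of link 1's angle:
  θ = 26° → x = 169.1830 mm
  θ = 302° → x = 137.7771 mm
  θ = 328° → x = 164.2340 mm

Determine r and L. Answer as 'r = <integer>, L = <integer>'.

constraint per measurement: (x − r cos θ)² + (r sin θ − e)² = L²
subtracting the θ₁ and θ₂ equations cancels the r² and L² terms:
r = (x₁² − x₂²) / (2[(x₁cos θ₁ + e sin θ₁) − (x₂cos θ₂ + e sin θ₂)]) = 60.0000 → r = 60
L² = (x₁ − r cos θ₁)² + (r sin θ₁ − e)² = 13924.0022 → L = 118.0000 → L = 118
check at θ₃=328°: x = 164.2340 (printed 164.2340) ✓

r = 60, L = 118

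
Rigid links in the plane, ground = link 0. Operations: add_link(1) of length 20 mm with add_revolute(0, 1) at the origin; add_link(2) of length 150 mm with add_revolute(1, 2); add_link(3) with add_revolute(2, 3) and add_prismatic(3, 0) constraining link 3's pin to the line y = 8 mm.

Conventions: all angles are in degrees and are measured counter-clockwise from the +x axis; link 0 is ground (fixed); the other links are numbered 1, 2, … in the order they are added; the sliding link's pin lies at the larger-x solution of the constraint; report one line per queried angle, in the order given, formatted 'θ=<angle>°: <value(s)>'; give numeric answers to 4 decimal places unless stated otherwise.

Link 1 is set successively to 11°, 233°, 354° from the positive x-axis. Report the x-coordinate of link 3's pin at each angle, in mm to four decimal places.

geometry: r = 20 mm, L = 150 mm, e = 8 mm
θ=11°: crank pin P = (r cos θ, r sin θ) = (19.632544, 3.816180)
θ=11°: h = r sin θ − e = 3.816180 − 8 = -4.183820
θ=11°: x = r cos θ + √(L² − h²) = 19.632544 + 149.941641 = 169.574184
θ=233°: crank pin P = (r cos θ, r sin θ) = (-12.036300, -15.972710)
θ=233°: h = r sin θ − e = -15.972710 − 8 = -23.972710
θ=233°: x = r cos θ + √(L² − h²) = -12.036300 + 148.071973 = 136.035672
θ=354°: crank pin P = (r cos θ, r sin θ) = (19.890438, -2.090569)
θ=354°: h = r sin θ − e = -2.090569 − 8 = -10.090569
θ=354°: x = r cos θ + √(L² − h²) = 19.890438 + 149.660217 = 169.550654

θ=11°: 169.5742
θ=233°: 136.0357
θ=354°: 169.5507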